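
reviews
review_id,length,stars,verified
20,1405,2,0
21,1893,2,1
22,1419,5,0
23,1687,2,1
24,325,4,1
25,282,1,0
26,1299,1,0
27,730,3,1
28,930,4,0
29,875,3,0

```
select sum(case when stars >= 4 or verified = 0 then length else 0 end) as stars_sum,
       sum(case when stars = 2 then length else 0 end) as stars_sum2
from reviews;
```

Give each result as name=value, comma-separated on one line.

[stars_sum: stars >= 4 or verified = 0]
review_id=20: ✓ → 1405
review_id=21: ✗
review_id=22: ✓ → 1419
review_id=23: ✗
review_id=24: ✓ → 325
review_id=25: ✓ → 282
review_id=26: ✓ → 1299
review_id=27: ✗
review_id=28: ✓ → 930
review_id=29: ✓ → 875
stars_sum = 1405 + 1419 + 325 + 282 + 1299 + 930 + 875 = 6535
—
[stars_sum2: stars = 2]
review_id=20: ✓ → 1405
review_id=21: ✓ → 1893
review_id=22: ✗
review_id=23: ✓ → 1687
review_id=24: ✗
review_id=25: ✗
review_id=26: ✗
review_id=27: ✗
review_id=28: ✗
review_id=29: ✗
stars_sum2 = 1405 + 1893 + 1687 = 4985

stars_sum=6535, stars_sum2=4985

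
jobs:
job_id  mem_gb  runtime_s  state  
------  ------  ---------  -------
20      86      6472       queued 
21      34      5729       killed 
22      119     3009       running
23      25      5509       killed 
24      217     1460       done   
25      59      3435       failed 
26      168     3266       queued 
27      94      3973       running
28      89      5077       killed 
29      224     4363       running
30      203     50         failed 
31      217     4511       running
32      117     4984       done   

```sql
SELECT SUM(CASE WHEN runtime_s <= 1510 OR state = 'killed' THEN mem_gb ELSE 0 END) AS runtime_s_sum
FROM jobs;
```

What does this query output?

job_id=20: ✗
job_id=21: ✓ → 34
job_id=22: ✗
job_id=23: ✓ → 25
job_id=24: ✓ → 217
job_id=25: ✗
job_id=26: ✗
job_id=27: ✗
job_id=28: ✓ → 89
job_id=29: ✗
job_id=30: ✓ → 203
job_id=31: ✗
job_id=32: ✗
runtime_s_sum = 34 + 25 + 217 + 89 + 203 = 568

568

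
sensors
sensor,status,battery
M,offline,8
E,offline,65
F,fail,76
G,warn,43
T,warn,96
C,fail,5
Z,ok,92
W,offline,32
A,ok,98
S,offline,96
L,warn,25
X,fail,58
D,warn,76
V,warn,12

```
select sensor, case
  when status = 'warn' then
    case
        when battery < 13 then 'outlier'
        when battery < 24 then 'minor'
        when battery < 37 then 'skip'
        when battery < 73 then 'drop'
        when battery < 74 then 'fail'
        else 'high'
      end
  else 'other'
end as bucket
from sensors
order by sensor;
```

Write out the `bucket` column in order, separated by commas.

sensor=A: status='ok' → outer ELSE → other
sensor=C: status='fail' → outer ELSE → other
sensor=D: status='warn' → inner[ELSE] → high
sensor=E: status='offline' → outer ELSE → other
sensor=F: status='fail' → outer ELSE → other
sensor=G: status='warn' → inner[battery < 73] → drop
sensor=L: status='warn' → inner[battery < 37] → skip
sensor=M: status='offline' → outer ELSE → other
sensor=S: status='offline' → outer ELSE → other
sensor=T: status='warn' → inner[ELSE] → high
sensor=V: status='warn' → inner[battery < 13] → outlier
sensor=W: status='offline' → outer ELSE → other
sensor=X: status='fail' → outer ELSE → other
sensor=Z: status='ok' → outer ELSE → other

other, other, high, other, other, drop, skip, other, other, high, outlier, other, other, other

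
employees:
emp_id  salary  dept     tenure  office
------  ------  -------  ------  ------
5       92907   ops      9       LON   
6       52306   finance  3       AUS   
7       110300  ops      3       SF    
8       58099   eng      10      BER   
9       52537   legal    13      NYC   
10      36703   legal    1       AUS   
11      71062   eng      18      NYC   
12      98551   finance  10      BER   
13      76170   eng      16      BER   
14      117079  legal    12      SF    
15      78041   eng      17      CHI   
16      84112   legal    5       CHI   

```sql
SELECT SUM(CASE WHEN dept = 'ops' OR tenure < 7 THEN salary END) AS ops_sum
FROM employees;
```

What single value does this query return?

emp_id=5: ✓ → 92907
emp_id=6: ✓ → 52306
emp_id=7: ✓ → 110300
emp_id=8: ✗
emp_id=9: ✗
emp_id=10: ✓ → 36703
emp_id=11: ✗
emp_id=12: ✗
emp_id=13: ✗
emp_id=14: ✗
emp_id=15: ✗
emp_id=16: ✓ → 84112
ops_sum = 92907 + 52306 + 110300 + 36703 + 84112 = 376328

376328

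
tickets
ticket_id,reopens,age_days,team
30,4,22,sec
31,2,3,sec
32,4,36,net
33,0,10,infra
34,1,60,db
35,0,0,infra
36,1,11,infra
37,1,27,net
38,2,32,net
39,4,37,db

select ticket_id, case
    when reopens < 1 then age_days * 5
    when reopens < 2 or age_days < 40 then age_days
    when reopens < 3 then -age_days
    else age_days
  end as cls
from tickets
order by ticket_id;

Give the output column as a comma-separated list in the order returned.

ticket_id=30: reopens < 2 or age_days < 40 → 22
ticket_id=31: reopens < 2 or age_days < 40 → 3
ticket_id=32: reopens < 2 or age_days < 40 → 36
ticket_id=33: reopens < 1 → 50
ticket_id=34: reopens < 2 or age_days < 40 → 60
ticket_id=35: reopens < 1 → 0
ticket_id=36: reopens < 2 or age_days < 40 → 11
ticket_id=37: reopens < 2 or age_days < 40 → 27
ticket_id=38: reopens < 2 or age_days < 40 → 32
ticket_id=39: reopens < 2 or age_days < 40 → 37

22, 3, 36, 50, 60, 0, 11, 27, 32, 37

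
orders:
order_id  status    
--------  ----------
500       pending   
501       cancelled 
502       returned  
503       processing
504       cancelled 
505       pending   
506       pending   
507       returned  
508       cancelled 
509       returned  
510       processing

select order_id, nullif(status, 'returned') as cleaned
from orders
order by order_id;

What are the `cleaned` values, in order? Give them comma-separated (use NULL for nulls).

pending, cancelled, NULL, processing, cancelled, pending, pending, NULL, cancelled, NULL, processing

order_id=500: status=pending vs returned: differ → pending
order_id=501: status=cancelled vs returned: differ → cancelled
order_id=502: status=returned vs returned: equal → NULL
order_id=503: status=processing vs returned: differ → processing
order_id=504: status=cancelled vs returned: differ → cancelled
order_id=505: status=pending vs returned: differ → pending
order_id=506: status=pending vs returned: differ → pending
order_id=507: status=returned vs returned: equal → NULL
order_id=508: status=cancelled vs returned: differ → cancelled
order_id=509: status=returned vs returned: equal → NULL
order_id=510: status=processing vs returned: differ → processing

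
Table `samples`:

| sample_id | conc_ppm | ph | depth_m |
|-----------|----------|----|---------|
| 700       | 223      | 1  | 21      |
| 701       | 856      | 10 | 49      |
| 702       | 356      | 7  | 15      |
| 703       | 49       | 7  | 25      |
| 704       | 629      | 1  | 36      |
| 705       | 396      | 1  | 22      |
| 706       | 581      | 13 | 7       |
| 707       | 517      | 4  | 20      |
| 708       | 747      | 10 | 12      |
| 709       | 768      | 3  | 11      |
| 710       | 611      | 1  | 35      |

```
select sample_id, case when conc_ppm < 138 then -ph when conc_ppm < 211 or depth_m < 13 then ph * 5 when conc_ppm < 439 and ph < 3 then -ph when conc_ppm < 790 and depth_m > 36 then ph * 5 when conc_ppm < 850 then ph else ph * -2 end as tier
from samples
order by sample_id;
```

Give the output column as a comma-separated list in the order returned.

sample_id=700: conc_ppm < 439 and ph < 3 → -1
sample_id=701: ELSE → -20
sample_id=702: conc_ppm < 850 → 7
sample_id=703: conc_ppm < 138 → -7
sample_id=704: conc_ppm < 850 → 1
sample_id=705: conc_ppm < 439 and ph < 3 → -1
sample_id=706: conc_ppm < 211 or depth_m < 13 → 65
sample_id=707: conc_ppm < 850 → 4
sample_id=708: conc_ppm < 211 or depth_m < 13 → 50
sample_id=709: conc_ppm < 211 or depth_m < 13 → 15
sample_id=710: conc_ppm < 850 → 1

-1, -20, 7, -7, 1, -1, 65, 4, 50, 15, 1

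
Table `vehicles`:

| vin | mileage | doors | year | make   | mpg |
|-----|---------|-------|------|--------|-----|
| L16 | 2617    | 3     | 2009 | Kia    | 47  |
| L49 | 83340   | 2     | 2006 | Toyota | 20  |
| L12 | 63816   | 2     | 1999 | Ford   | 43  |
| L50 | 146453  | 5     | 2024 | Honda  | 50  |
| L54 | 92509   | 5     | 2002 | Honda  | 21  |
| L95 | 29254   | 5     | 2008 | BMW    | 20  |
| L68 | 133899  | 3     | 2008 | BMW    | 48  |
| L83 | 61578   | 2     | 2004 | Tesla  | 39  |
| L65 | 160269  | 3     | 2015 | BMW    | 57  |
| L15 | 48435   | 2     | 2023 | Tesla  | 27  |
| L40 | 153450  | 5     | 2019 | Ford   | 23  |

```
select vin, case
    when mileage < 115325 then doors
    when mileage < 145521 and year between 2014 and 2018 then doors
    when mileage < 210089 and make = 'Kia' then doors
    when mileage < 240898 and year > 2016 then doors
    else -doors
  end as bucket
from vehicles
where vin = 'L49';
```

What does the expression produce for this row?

2

vin = L49: mileage=83340, doors=2, year=2006, make=Toyota, mpg=20.
mileage < 115325 → true → 2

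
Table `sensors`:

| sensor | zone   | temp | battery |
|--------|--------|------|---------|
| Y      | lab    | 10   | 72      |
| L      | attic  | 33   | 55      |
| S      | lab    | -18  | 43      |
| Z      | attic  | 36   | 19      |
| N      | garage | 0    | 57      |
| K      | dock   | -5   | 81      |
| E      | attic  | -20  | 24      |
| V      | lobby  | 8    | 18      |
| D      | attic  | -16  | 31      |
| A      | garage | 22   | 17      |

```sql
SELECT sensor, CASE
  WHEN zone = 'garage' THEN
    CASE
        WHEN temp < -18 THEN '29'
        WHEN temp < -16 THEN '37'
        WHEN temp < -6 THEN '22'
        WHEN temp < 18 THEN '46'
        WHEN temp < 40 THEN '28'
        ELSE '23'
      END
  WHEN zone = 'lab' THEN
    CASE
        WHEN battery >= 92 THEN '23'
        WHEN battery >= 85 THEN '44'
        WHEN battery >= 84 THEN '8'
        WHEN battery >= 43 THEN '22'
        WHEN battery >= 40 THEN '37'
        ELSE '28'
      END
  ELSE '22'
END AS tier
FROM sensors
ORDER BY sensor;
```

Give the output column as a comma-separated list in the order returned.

sensor=A: zone='garage' → inner[temp < 40] → 28
sensor=D: zone='attic' → outer ELSE → 22
sensor=E: zone='attic' → outer ELSE → 22
sensor=K: zone='dock' → outer ELSE → 22
sensor=L: zone='attic' → outer ELSE → 22
sensor=N: zone='garage' → inner[temp < 18] → 46
sensor=S: zone='lab' → inner[battery >= 43] → 22
sensor=V: zone='lobby' → outer ELSE → 22
sensor=Y: zone='lab' → inner[battery >= 43] → 22
sensor=Z: zone='attic' → outer ELSE → 22

28, 22, 22, 22, 22, 46, 22, 22, 22, 22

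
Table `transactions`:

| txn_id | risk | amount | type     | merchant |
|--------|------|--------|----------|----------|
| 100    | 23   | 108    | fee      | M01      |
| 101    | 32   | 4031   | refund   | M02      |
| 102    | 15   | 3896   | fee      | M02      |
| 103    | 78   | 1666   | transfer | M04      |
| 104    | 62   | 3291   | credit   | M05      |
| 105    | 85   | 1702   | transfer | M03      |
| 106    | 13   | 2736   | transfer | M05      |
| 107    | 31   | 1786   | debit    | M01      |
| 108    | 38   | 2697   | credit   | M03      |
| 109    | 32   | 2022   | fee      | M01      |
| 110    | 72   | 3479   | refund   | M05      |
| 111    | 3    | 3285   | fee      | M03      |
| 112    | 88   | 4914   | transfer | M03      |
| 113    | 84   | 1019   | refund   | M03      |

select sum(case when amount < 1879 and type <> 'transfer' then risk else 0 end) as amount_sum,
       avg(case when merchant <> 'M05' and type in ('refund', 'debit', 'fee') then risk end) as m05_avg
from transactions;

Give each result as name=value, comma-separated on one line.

[amount_sum: amount < 1879 and type <> 'transfer']
txn_id=100: ✓ → 23
txn_id=101: ✗
txn_id=102: ✗
txn_id=103: ✗
txn_id=104: ✗
txn_id=105: ✗
txn_id=106: ✗
txn_id=107: ✓ → 31
txn_id=108: ✗
txn_id=109: ✗
txn_id=110: ✗
txn_id=111: ✗
txn_id=112: ✗
txn_id=113: ✓ → 84
amount_sum = 23 + 31 + 84 = 138
—
[m05_avg: merchant <> 'M05' and type in ('refund', 'debit', 'fee')]
txn_id=100: ✓ → 23
txn_id=101: ✓ → 32
txn_id=102: ✓ → 15
txn_id=103: ✗
txn_id=104: ✗
txn_id=105: ✗
txn_id=106: ✗
txn_id=107: ✓ → 31
txn_id=108: ✗
txn_id=109: ✓ → 32
txn_id=110: ✗
txn_id=111: ✓ → 3
txn_id=112: ✗
txn_id=113: ✓ → 84
m05_avg = (23 + 32 + 15 + 31 + 32 + 3 + 84) / 7 = 31.4285714286

amount_sum=138, m05_avg=31.4285714286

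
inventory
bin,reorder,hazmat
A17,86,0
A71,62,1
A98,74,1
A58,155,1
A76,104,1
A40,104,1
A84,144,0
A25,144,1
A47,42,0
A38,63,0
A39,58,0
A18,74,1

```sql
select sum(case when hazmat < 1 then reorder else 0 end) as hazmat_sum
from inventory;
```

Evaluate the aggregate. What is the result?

393

bin=A17: ✓ → 86
bin=A71: ✗
bin=A98: ✗
bin=A58: ✗
bin=A76: ✗
bin=A40: ✗
bin=A84: ✓ → 144
bin=A25: ✗
bin=A47: ✓ → 42
bin=A38: ✓ → 63
bin=A39: ✓ → 58
bin=A18: ✗
hazmat_sum = 86 + 144 + 42 + 63 + 58 = 393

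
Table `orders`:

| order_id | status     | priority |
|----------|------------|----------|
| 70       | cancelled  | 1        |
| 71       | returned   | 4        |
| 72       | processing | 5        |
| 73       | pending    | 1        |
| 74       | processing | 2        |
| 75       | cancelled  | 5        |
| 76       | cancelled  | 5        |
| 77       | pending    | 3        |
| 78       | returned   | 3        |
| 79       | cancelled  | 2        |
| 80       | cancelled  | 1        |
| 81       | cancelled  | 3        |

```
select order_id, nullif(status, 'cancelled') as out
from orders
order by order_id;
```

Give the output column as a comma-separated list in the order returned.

NULL, returned, processing, pending, processing, NULL, NULL, pending, returned, NULL, NULL, NULL

order_id=70: status=cancelled vs cancelled: equal → NULL
order_id=71: status=returned vs cancelled: differ → returned
order_id=72: status=processing vs cancelled: differ → processing
order_id=73: status=pending vs cancelled: differ → pending
order_id=74: status=processing vs cancelled: differ → processing
order_id=75: status=cancelled vs cancelled: equal → NULL
order_id=76: status=cancelled vs cancelled: equal → NULL
order_id=77: status=pending vs cancelled: differ → pending
order_id=78: status=returned vs cancelled: differ → returned
order_id=79: status=cancelled vs cancelled: equal → NULL
order_id=80: status=cancelled vs cancelled: equal → NULL
order_id=81: status=cancelled vs cancelled: equal → NULL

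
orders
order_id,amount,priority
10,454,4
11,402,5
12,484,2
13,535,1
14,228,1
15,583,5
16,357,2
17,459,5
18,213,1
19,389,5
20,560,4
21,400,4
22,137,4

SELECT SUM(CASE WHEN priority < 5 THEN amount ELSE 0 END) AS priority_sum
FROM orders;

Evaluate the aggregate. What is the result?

3368

order_id=10: ✓ → 454
order_id=11: ✗
order_id=12: ✓ → 484
order_id=13: ✓ → 535
order_id=14: ✓ → 228
order_id=15: ✗
order_id=16: ✓ → 357
order_id=17: ✗
order_id=18: ✓ → 213
order_id=19: ✗
order_id=20: ✓ → 560
order_id=21: ✓ → 400
order_id=22: ✓ → 137
priority_sum = 454 + 484 + 535 + 228 + 357 + 213 + 560 + 400 + 137 = 3368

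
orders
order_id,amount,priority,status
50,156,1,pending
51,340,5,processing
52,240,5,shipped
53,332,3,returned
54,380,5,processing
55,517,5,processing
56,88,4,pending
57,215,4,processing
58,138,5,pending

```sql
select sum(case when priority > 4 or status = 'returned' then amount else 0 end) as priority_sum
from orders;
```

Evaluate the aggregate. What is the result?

1947

order_id=50: ✗
order_id=51: ✓ → 340
order_id=52: ✓ → 240
order_id=53: ✓ → 332
order_id=54: ✓ → 380
order_id=55: ✓ → 517
order_id=56: ✗
order_id=57: ✗
order_id=58: ✓ → 138
priority_sum = 340 + 240 + 332 + 380 + 517 + 138 = 1947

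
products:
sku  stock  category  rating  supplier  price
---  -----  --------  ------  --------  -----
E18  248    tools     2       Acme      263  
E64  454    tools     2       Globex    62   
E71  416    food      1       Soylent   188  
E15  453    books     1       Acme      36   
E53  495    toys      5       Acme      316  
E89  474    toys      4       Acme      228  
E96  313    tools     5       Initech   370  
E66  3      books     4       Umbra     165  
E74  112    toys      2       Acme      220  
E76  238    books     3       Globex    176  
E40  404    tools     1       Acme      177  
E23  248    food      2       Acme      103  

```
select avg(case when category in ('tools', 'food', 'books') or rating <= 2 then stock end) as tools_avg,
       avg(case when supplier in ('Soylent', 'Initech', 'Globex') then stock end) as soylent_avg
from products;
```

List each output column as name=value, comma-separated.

tools_avg=288.9, soylent_avg=355.25

[tools_avg: category in ('tools', 'food', 'books') or rating <= 2]
sku=E18: ✓ → 248
sku=E64: ✓ → 454
sku=E71: ✓ → 416
sku=E15: ✓ → 453
sku=E53: ✗
sku=E89: ✗
sku=E96: ✓ → 313
sku=E66: ✓ → 3
sku=E74: ✓ → 112
sku=E76: ✓ → 238
sku=E40: ✓ → 404
sku=E23: ✓ → 248
tools_avg = (248 + 454 + 416 + 453 + 313 + 3 + 112 + 238 + 404 + 248) / 10 = 288.9
—
[soylent_avg: supplier in ('Soylent', 'Initech', 'Globex')]
sku=E18: ✗
sku=E64: ✓ → 454
sku=E71: ✓ → 416
sku=E15: ✗
sku=E53: ✗
sku=E89: ✗
sku=E96: ✓ → 313
sku=E66: ✗
sku=E74: ✗
sku=E76: ✓ → 238
sku=E40: ✗
sku=E23: ✗
soylent_avg = (454 + 416 + 313 + 238) / 4 = 355.25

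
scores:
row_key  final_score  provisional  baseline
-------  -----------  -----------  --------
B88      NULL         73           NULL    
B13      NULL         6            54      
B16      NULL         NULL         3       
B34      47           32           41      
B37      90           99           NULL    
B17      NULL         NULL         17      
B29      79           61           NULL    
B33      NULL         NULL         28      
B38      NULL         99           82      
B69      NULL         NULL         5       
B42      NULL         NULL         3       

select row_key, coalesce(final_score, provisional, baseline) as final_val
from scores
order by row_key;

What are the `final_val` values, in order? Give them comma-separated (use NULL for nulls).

row_key=B13: final_score=NULL, provisional=6 → 6
row_key=B16: final_score=NULL, provisional=NULL, baseline=3 → 3
row_key=B17: final_score=NULL, provisional=NULL, baseline=17 → 17
row_key=B29: final_score=79 → 79
row_key=B33: final_score=NULL, provisional=NULL, baseline=28 → 28
row_key=B34: final_score=47 → 47
row_key=B37: final_score=90 → 90
row_key=B38: final_score=NULL, provisional=99 → 99
row_key=B42: final_score=NULL, provisional=NULL, baseline=3 → 3
row_key=B69: final_score=NULL, provisional=NULL, baseline=5 → 5
row_key=B88: final_score=NULL, provisional=73 → 73

6, 3, 17, 79, 28, 47, 90, 99, 3, 5, 73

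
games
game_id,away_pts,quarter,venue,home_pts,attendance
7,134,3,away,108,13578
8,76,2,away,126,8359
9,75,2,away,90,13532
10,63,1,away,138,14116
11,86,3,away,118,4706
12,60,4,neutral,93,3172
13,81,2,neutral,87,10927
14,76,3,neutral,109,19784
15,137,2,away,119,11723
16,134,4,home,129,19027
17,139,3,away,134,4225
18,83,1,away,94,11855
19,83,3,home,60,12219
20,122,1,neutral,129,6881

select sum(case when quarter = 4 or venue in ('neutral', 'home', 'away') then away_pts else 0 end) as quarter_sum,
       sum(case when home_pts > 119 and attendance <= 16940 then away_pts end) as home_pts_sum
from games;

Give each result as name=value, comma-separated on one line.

quarter_sum=1349, home_pts_sum=400

[quarter_sum: quarter = 4 or venue in ('neutral', 'home', 'away')]
game_id=7: ✓ → 134
game_id=8: ✓ → 76
game_id=9: ✓ → 75
game_id=10: ✓ → 63
game_id=11: ✓ → 86
game_id=12: ✓ → 60
game_id=13: ✓ → 81
game_id=14: ✓ → 76
game_id=15: ✓ → 137
game_id=16: ✓ → 134
game_id=17: ✓ → 139
game_id=18: ✓ → 83
game_id=19: ✓ → 83
game_id=20: ✓ → 122
quarter_sum = 134 + 76 + 75 + 63 + 86 + 60 + 81 + 76 + 137 + 134 + 139 + 83 + 83 + 122 = 1349
—
[home_pts_sum: home_pts > 119 and attendance <= 16940]
game_id=7: ✗
game_id=8: ✓ → 76
game_id=9: ✗
game_id=10: ✓ → 63
game_id=11: ✗
game_id=12: ✗
game_id=13: ✗
game_id=14: ✗
game_id=15: ✗
game_id=16: ✗
game_id=17: ✓ → 139
game_id=18: ✗
game_id=19: ✗
game_id=20: ✓ → 122
home_pts_sum = 76 + 63 + 139 + 122 = 400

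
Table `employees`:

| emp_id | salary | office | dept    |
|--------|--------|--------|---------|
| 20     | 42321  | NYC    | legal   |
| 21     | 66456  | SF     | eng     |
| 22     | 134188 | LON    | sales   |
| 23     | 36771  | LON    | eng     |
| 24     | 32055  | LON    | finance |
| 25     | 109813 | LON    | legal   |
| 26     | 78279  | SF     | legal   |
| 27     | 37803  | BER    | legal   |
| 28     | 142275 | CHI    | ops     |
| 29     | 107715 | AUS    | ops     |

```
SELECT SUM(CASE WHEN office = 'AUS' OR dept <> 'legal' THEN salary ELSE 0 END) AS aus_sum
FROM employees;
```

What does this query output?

519460

emp_id=20: ✗
emp_id=21: ✓ → 66456
emp_id=22: ✓ → 134188
emp_id=23: ✓ → 36771
emp_id=24: ✓ → 32055
emp_id=25: ✗
emp_id=26: ✗
emp_id=27: ✗
emp_id=28: ✓ → 142275
emp_id=29: ✓ → 107715
aus_sum = 66456 + 134188 + 36771 + 32055 + 142275 + 107715 = 519460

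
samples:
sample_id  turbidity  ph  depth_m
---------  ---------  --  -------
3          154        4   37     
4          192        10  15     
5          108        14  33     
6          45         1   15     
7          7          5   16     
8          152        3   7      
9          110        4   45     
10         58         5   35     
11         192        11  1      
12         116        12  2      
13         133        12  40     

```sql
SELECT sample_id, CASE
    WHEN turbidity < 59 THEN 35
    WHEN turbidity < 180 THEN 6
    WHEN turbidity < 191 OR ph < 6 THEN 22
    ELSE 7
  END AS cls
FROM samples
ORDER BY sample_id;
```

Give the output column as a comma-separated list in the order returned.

sample_id=3: turbidity < 180 → 6
sample_id=4: ELSE → 7
sample_id=5: turbidity < 180 → 6
sample_id=6: turbidity < 59 → 35
sample_id=7: turbidity < 59 → 35
sample_id=8: turbidity < 180 → 6
sample_id=9: turbidity < 180 → 6
sample_id=10: turbidity < 59 → 35
sample_id=11: ELSE → 7
sample_id=12: turbidity < 180 → 6
sample_id=13: turbidity < 180 → 6

6, 7, 6, 35, 35, 6, 6, 35, 7, 6, 6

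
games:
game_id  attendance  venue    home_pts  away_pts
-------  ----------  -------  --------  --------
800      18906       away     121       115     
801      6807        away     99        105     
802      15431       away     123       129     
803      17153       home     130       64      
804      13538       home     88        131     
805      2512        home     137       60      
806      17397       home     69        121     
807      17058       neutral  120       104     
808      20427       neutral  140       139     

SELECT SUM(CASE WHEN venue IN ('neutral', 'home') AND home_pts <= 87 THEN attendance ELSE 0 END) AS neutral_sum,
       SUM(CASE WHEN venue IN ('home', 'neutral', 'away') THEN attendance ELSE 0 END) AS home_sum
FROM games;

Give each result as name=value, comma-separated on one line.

neutral_sum=17397, home_sum=129229

[neutral_sum: venue IN ('neutral', 'home') AND home_pts <= 87]
game_id=800: ✗
game_id=801: ✗
game_id=802: ✗
game_id=803: ✗
game_id=804: ✗
game_id=805: ✗
game_id=806: ✓ → 17397
game_id=807: ✗
game_id=808: ✗
neutral_sum = 17397
—
[home_sum: venue IN ('home', 'neutral', 'away')]
game_id=800: ✓ → 18906
game_id=801: ✓ → 6807
game_id=802: ✓ → 15431
game_id=803: ✓ → 17153
game_id=804: ✓ → 13538
game_id=805: ✓ → 2512
game_id=806: ✓ → 17397
game_id=807: ✓ → 17058
game_id=808: ✓ → 20427
home_sum = 18906 + 6807 + 15431 + 17153 + 13538 + 2512 + 17397 + 17058 + 20427 = 129229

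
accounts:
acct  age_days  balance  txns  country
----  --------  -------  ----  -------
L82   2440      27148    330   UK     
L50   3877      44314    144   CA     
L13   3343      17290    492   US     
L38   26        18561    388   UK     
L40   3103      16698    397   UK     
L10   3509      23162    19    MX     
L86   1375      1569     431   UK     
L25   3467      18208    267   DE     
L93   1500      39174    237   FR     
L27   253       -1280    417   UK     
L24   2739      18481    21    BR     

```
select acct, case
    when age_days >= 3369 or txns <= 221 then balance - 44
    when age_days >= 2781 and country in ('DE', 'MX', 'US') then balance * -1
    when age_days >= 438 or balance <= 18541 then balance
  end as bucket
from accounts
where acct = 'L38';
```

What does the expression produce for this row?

acct = L38: age_days=26, balance=18561, txns=388, country=UK.
age_days >= 3369 or txns <= 221 → false
age_days >= 2781 and country in ('DE', 'MX', 'US') → false
age_days >= 438 or balance <= 18541 → false
No WHEN matched and there is no ELSE, so the CASE yields NULL.

NULL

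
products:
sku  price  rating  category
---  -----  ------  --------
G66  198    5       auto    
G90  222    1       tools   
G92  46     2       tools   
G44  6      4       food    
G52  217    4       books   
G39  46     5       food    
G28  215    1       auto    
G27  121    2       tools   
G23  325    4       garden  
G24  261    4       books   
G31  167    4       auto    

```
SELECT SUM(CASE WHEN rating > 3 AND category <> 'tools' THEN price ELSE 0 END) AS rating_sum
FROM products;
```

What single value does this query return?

1220

sku=G66: ✓ → 198
sku=G90: ✗
sku=G92: ✗
sku=G44: ✓ → 6
sku=G52: ✓ → 217
sku=G39: ✓ → 46
sku=G28: ✗
sku=G27: ✗
sku=G23: ✓ → 325
sku=G24: ✓ → 261
sku=G31: ✓ → 167
rating_sum = 198 + 6 + 217 + 46 + 325 + 261 + 167 = 1220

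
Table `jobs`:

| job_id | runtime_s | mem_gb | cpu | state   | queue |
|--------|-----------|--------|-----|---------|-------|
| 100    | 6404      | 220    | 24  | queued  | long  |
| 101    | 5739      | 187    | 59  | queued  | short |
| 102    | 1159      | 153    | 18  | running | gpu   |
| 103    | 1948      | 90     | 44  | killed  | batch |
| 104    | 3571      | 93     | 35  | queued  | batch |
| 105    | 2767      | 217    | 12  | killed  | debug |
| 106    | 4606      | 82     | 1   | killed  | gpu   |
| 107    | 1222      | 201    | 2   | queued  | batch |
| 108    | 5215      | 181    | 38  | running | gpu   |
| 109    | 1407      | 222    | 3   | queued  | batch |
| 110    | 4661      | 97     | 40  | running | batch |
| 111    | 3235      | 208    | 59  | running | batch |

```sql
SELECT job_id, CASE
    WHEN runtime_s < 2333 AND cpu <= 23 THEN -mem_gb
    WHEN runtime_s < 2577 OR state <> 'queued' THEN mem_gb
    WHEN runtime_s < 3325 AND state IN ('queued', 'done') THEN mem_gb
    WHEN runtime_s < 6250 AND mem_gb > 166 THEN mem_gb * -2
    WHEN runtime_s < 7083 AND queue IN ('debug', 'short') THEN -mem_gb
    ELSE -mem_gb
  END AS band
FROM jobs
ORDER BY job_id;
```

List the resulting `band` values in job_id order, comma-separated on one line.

job_id=100: ELSE → -220
job_id=101: runtime_s < 6250 AND mem_gb > 166 → -374
job_id=102: runtime_s < 2333 AND cpu <= 23 → -153
job_id=103: runtime_s < 2577 OR state <> 'queued' → 90
job_id=104: ELSE → -93
job_id=105: runtime_s < 2577 OR state <> 'queued' → 217
job_id=106: runtime_s < 2577 OR state <> 'queued' → 82
job_id=107: runtime_s < 2333 AND cpu <= 23 → -201
job_id=108: runtime_s < 2577 OR state <> 'queued' → 181
job_id=109: runtime_s < 2333 AND cpu <= 23 → -222
job_id=110: runtime_s < 2577 OR state <> 'queued' → 97
job_id=111: runtime_s < 2577 OR state <> 'queued' → 208

-220, -374, -153, 90, -93, 217, 82, -201, 181, -222, 97, 208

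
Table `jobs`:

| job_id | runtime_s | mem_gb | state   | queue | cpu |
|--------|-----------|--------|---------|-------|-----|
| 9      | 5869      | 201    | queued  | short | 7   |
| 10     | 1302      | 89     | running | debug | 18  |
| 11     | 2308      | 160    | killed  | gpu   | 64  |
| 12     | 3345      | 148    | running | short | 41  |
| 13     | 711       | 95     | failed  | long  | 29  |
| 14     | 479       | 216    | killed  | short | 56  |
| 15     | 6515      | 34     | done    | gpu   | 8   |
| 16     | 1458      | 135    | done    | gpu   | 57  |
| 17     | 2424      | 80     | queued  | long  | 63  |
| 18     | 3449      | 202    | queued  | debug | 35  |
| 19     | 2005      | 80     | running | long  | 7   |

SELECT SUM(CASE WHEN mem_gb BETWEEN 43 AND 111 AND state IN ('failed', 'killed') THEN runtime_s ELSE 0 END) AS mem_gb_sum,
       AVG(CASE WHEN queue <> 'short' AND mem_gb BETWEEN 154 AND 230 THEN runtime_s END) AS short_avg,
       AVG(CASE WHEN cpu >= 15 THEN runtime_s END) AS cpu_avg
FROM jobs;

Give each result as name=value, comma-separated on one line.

mem_gb_sum=711, short_avg=2878.5, cpu_avg=1934.5

[mem_gb_sum: mem_gb BETWEEN 43 AND 111 AND state IN ('failed', 'killed')]
job_id=9: ✗
job_id=10: ✗
job_id=11: ✗
job_id=12: ✗
job_id=13: ✓ → 711
job_id=14: ✗
job_id=15: ✗
job_id=16: ✗
job_id=17: ✗
job_id=18: ✗
job_id=19: ✗
mem_gb_sum = 711
—
[short_avg: queue <> 'short' AND mem_gb BETWEEN 154 AND 230]
job_id=9: ✗
job_id=10: ✗
job_id=11: ✓ → 2308
job_id=12: ✗
job_id=13: ✗
job_id=14: ✗
job_id=15: ✗
job_id=16: ✗
job_id=17: ✗
job_id=18: ✓ → 3449
job_id=19: ✗
short_avg = (2308 + 3449) / 2 = 2878.5
—
[cpu_avg: cpu >= 15]
job_id=9: ✗
job_id=10: ✓ → 1302
job_id=11: ✓ → 2308
job_id=12: ✓ → 3345
job_id=13: ✓ → 711
job_id=14: ✓ → 479
job_id=15: ✗
job_id=16: ✓ → 1458
job_id=17: ✓ → 2424
job_id=18: ✓ → 3449
job_id=19: ✗
cpu_avg = (1302 + 2308 + 3345 + 711 + 479 + 1458 + 2424 + 3449) / 8 = 1934.5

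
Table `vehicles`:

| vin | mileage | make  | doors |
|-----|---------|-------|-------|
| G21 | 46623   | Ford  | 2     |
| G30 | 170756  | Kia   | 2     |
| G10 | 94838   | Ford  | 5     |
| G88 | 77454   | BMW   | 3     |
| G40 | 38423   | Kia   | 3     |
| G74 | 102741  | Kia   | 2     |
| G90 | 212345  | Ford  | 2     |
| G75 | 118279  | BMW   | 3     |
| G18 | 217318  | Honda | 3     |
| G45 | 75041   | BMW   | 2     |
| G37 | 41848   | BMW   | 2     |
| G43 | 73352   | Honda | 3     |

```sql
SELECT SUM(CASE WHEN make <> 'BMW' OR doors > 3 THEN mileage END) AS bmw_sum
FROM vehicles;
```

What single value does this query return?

956396

vin=G21: ✓ → 46623
vin=G30: ✓ → 170756
vin=G10: ✓ → 94838
vin=G88: ✗
vin=G40: ✓ → 38423
vin=G74: ✓ → 102741
vin=G90: ✓ → 212345
vin=G75: ✗
vin=G18: ✓ → 217318
vin=G45: ✗
vin=G37: ✗
vin=G43: ✓ → 73352
bmw_sum = 46623 + 170756 + 94838 + 38423 + 102741 + 212345 + 217318 + 73352 = 956396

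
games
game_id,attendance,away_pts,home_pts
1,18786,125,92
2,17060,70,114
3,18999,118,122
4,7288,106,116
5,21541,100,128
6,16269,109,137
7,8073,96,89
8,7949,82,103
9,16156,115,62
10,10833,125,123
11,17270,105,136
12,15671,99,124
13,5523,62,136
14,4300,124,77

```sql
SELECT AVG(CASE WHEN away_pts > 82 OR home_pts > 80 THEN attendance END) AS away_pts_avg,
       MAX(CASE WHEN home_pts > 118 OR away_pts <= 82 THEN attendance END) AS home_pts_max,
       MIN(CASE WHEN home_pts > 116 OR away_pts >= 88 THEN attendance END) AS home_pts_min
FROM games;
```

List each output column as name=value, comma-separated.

away_pts_avg=13265.5714285714, home_pts_max=21541, home_pts_min=4300

[away_pts_avg: away_pts > 82 OR home_pts > 80]
game_id=1: ✓ → 18786
game_id=2: ✓ → 17060
game_id=3: ✓ → 18999
game_id=4: ✓ → 7288
game_id=5: ✓ → 21541
game_id=6: ✓ → 16269
game_id=7: ✓ → 8073
game_id=8: ✓ → 7949
game_id=9: ✓ → 16156
game_id=10: ✓ → 10833
game_id=11: ✓ → 17270
game_id=12: ✓ → 15671
game_id=13: ✓ → 5523
game_id=14: ✓ → 4300
away_pts_avg = (18786 + 17060 + 18999 + 7288 + 21541 + 16269 + 8073 + 7949 + 16156 + 10833 + 17270 + 15671 + 5523 + 4300) / 14 = 13265.5714285714
—
[home_pts_max: home_pts > 118 OR away_pts <= 82]
game_id=1: ✗
game_id=2: ✓ → 17060
game_id=3: ✓ → 18999
game_id=4: ✗
game_id=5: ✓ → 21541
game_id=6: ✓ → 16269
game_id=7: ✗
game_id=8: ✓ → 7949
game_id=9: ✗
game_id=10: ✓ → 10833
game_id=11: ✓ → 17270
game_id=12: ✓ → 15671
game_id=13: ✓ → 5523
game_id=14: ✗
home_pts_max = MAX(17060, 18999, 21541, 16269, 7949, 10833, 17270, 15671, 5523) = 21541
—
[home_pts_min: home_pts > 116 OR away_pts >= 88]
game_id=1: ✓ → 18786
game_id=2: ✗
game_id=3: ✓ → 18999
game_id=4: ✓ → 7288
game_id=5: ✓ → 21541
game_id=6: ✓ → 16269
game_id=7: ✓ → 8073
game_id=8: ✗
game_id=9: ✓ → 16156
game_id=10: ✓ → 10833
game_id=11: ✓ → 17270
game_id=12: ✓ → 15671
game_id=13: ✓ → 5523
game_id=14: ✓ → 4300
home_pts_min = MIN(18786, 18999, 7288, 21541, 16269, 8073, 16156, 10833, 17270, 15671, 5523, 4300) = 4300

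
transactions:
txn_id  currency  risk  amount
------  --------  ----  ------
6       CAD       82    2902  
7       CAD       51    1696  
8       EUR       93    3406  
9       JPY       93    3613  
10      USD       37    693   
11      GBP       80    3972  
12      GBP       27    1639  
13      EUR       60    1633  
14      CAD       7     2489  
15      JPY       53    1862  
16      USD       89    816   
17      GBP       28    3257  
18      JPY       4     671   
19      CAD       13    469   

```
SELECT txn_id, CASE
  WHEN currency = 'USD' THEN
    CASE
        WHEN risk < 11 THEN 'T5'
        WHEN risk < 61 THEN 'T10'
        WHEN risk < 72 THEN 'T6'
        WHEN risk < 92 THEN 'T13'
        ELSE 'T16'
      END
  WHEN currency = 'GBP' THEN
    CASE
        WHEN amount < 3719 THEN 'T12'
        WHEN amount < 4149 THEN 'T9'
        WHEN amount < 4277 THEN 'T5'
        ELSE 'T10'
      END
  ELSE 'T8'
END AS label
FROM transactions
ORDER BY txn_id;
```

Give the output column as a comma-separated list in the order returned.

T8, T8, T8, T8, T10, T9, T12, T8, T8, T8, T13, T12, T8, T8

txn_id=6: currency='CAD' → outer ELSE → T8
txn_id=7: currency='CAD' → outer ELSE → T8
txn_id=8: currency='EUR' → outer ELSE → T8
txn_id=9: currency='JPY' → outer ELSE → T8
txn_id=10: currency='USD' → inner[risk < 61] → T10
txn_id=11: currency='GBP' → inner[amount < 4149] → T9
txn_id=12: currency='GBP' → inner[amount < 3719] → T12
txn_id=13: currency='EUR' → outer ELSE → T8
txn_id=14: currency='CAD' → outer ELSE → T8
txn_id=15: currency='JPY' → outer ELSE → T8
txn_id=16: currency='USD' → inner[risk < 92] → T13
txn_id=17: currency='GBP' → inner[amount < 3719] → T12
txn_id=18: currency='JPY' → outer ELSE → T8
txn_id=19: currency='CAD' → outer ELSE → T8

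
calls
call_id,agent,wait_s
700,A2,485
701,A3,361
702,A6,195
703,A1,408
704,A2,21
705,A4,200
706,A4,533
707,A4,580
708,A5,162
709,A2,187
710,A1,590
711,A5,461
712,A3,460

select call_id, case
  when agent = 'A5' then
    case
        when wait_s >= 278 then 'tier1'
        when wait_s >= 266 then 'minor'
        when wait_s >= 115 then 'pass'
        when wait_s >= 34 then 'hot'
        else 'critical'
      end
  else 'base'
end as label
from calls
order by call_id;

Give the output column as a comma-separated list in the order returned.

base, base, base, base, base, base, base, base, pass, base, base, tier1, base

call_id=700: agent='A2' → outer ELSE → base
call_id=701: agent='A3' → outer ELSE → base
call_id=702: agent='A6' → outer ELSE → base
call_id=703: agent='A1' → outer ELSE → base
call_id=704: agent='A2' → outer ELSE → base
call_id=705: agent='A4' → outer ELSE → base
call_id=706: agent='A4' → outer ELSE → base
call_id=707: agent='A4' → outer ELSE → base
call_id=708: agent='A5' → inner[wait_s >= 115] → pass
call_id=709: agent='A2' → outer ELSE → base
call_id=710: agent='A1' → outer ELSE → base
call_id=711: agent='A5' → inner[wait_s >= 278] → tier1
call_id=712: agent='A3' → outer ELSE → base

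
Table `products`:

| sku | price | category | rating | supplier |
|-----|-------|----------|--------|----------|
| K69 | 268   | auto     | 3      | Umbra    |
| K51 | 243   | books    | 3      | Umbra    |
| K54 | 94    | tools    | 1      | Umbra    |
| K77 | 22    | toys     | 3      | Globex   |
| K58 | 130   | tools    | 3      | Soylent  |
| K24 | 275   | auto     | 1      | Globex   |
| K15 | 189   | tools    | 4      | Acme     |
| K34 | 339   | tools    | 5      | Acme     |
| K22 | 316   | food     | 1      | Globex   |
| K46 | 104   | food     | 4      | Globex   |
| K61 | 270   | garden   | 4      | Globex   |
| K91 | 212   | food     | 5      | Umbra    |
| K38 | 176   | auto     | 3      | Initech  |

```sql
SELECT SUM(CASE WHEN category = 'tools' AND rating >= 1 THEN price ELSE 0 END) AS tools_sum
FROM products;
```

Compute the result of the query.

sku=K69: ✗
sku=K51: ✗
sku=K54: ✓ → 94
sku=K77: ✗
sku=K58: ✓ → 130
sku=K24: ✗
sku=K15: ✓ → 189
sku=K34: ✓ → 339
sku=K22: ✗
sku=K46: ✗
sku=K61: ✗
sku=K91: ✗
sku=K38: ✗
tools_sum = 94 + 130 + 189 + 339 = 752

752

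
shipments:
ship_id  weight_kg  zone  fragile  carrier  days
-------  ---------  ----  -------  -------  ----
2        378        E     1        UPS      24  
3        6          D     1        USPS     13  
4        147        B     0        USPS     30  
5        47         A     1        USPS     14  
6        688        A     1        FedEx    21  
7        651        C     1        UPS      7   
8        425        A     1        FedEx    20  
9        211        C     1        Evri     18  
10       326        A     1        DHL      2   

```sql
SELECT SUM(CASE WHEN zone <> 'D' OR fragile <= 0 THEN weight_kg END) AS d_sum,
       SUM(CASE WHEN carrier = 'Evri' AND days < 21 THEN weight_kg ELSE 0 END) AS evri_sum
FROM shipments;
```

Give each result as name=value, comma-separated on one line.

d_sum=2873, evri_sum=211

[d_sum: zone <> 'D' OR fragile <= 0]
ship_id=2: ✓ → 378
ship_id=3: ✗
ship_id=4: ✓ → 147
ship_id=5: ✓ → 47
ship_id=6: ✓ → 688
ship_id=7: ✓ → 651
ship_id=8: ✓ → 425
ship_id=9: ✓ → 211
ship_id=10: ✓ → 326
d_sum = 378 + 147 + 47 + 688 + 651 + 425 + 211 + 326 = 2873
—
[evri_sum: carrier = 'Evri' AND days < 21]
ship_id=2: ✗
ship_id=3: ✗
ship_id=4: ✗
ship_id=5: ✗
ship_id=6: ✗
ship_id=7: ✗
ship_id=8: ✗
ship_id=9: ✓ → 211
ship_id=10: ✗
evri_sum = 211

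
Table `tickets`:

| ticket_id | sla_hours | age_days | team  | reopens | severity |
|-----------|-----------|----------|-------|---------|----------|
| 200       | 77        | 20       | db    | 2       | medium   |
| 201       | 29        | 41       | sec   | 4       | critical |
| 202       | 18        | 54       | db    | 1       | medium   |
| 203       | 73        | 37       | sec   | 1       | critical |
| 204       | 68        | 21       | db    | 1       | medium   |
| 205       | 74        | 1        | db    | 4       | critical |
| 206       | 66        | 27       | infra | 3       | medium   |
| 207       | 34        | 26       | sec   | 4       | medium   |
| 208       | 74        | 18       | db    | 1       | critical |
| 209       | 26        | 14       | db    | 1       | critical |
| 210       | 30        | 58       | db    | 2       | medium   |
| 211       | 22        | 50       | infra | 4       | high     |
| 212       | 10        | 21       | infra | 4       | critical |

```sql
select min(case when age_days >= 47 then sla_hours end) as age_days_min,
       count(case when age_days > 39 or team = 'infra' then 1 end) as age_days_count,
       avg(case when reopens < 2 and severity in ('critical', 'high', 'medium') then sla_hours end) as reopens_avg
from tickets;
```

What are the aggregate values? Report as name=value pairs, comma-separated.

age_days_min=18, age_days_count=6, reopens_avg=51.8

[age_days_min: age_days >= 47]
ticket_id=200: ✗
ticket_id=201: ✗
ticket_id=202: ✓ → 18
ticket_id=203: ✗
ticket_id=204: ✗
ticket_id=205: ✗
ticket_id=206: ✗
ticket_id=207: ✗
ticket_id=208: ✗
ticket_id=209: ✗
ticket_id=210: ✓ → 30
ticket_id=211: ✓ → 22
ticket_id=212: ✗
age_days_min = MIN(18, 30, 22) = 18
—
[age_days_count: age_days > 39 or team = 'infra']
ticket_id=200: ✗
ticket_id=201: ✓ → 1
ticket_id=202: ✓ → 1
ticket_id=203: ✗
ticket_id=204: ✗
ticket_id=205: ✗
ticket_id=206: ✓ → 1
ticket_id=207: ✗
ticket_id=208: ✗
ticket_id=209: ✗
ticket_id=210: ✓ → 1
ticket_id=211: ✓ → 1
ticket_id=212: ✓ → 1
age_days_count = COUNT(1, 1, 1, 1, 1, 1) = 6
—
[reopens_avg: reopens < 2 and severity in ('critical', 'high', 'medium')]
ticket_id=200: ✗
ticket_id=201: ✗
ticket_id=202: ✓ → 18
ticket_id=203: ✓ → 73
ticket_id=204: ✓ → 68
ticket_id=205: ✗
ticket_id=206: ✗
ticket_id=207: ✗
ticket_id=208: ✓ → 74
ticket_id=209: ✓ → 26
ticket_id=210: ✗
ticket_id=211: ✗
ticket_id=212: ✗
reopens_avg = (18 + 73 + 68 + 74 + 26) / 5 = 51.8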